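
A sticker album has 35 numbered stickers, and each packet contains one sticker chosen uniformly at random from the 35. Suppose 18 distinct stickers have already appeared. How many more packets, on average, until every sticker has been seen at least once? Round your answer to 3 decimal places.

120.384

With k distinct stickers already seen, the next new one takes an expected 35/(35-k) packets.
Sum over k = 18,...,34: E = 35/17 + 35/16 + 35/15 + ... + 35/2 + 35/1 = 120.3843.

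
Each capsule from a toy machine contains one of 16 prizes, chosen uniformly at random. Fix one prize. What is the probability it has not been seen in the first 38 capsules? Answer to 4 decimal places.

On each capsule the fixed prize fails to appear with probability 15/16.
P(still missing after 38) = (15/16)^38 = 0.08608.

0.0861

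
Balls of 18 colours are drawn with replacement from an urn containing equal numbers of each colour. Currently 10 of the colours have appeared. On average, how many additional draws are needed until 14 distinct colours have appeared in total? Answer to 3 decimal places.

11.421

From k distinct to k+1 distinct takes on average 18/(18-k) draws.
Sum over k = 10,...,13: E = 18/8 + 18/7 + 18/6 + 18/5 = 11.4214.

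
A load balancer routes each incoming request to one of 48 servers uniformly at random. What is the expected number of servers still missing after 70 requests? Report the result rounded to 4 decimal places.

For each server, P(unseen after 70) = (47/48)^70 = 0.22907.
By linearity of expectation, E[unseen] = 48·(47/48)^70 = 10.99524.

10.9952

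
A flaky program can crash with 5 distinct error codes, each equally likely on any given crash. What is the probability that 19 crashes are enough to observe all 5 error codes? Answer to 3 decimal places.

By inclusion–exclusion over which error codes are missing,
P(all seen) = Σ_{j=0}^{5} (-1)^j C(5,j)((5-j)/5)^19
= 1.0000 - 0.0721 + 0.0006 - 0.0000 + 0.0000 - 0.0000
= 0.9286.

0.929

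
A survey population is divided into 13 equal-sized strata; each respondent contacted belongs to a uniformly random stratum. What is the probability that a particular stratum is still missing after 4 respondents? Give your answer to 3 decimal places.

0.726

Each respondent misses the fixed stratum with probability (13-1)/13 = 12/13, independently.
P(still missing after 4) = (12/13)^4 = 0.7260.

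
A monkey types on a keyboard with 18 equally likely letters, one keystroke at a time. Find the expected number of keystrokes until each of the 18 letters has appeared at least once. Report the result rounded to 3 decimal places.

The wait to go from k to k+1 distinct letters is geometric with mean 18/(18-k).
E[T] = 18/18 + 18/17 + 18/16 + ... + 18/2 + 18/1 = 18·H_{18}.
H_{18} = 3.4951, so E[T] = 62.9119.

62.912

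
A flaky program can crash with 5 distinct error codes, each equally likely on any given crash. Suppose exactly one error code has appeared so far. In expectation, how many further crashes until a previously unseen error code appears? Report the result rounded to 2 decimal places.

Each crash yields a new error code with probability (5-1)/5 = 4/5, so the wait is geometric with mean 5/4.
E = 5/4 = 1.250.

1.25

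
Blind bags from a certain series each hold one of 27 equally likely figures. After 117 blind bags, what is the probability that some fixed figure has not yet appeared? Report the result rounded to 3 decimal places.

Each blind bag misses the fixed figure with probability (27-1)/27 = 26/27, independently.
P(still missing after 117) = (26/27)^117 = 0.0121.

0.012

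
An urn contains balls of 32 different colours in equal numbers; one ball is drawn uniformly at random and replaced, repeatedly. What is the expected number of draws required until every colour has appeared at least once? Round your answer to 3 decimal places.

Split into phases: going from k distinct to k+1 distinct takes on average 32/(32-k) draws.
E[T] = 32/32 + 32/31 + 32/30 + ... + 32/2 + 32/1 = 32·H_{32}.
H_{32} = 4.0585, so E[T] = 129.8718.

129.872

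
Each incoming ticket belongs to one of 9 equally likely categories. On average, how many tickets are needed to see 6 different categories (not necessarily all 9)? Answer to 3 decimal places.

8.961

Going from k to k+1 distinct takes a geometric number of tickets with mean 9/(9-k).
Sum over k = 0,...,5: E = 9/9 + 9/8 + 9/7 + 9/6 + 9/5 + 9/4 = 8.9607.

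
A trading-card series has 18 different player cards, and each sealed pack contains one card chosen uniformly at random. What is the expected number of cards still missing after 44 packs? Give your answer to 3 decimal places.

For each card, P(unseen after 44) = (17/18)^44 = 0.0809.
By linearity of expectation, E[unseen] = 18·(17/18)^44 = 1.4556.

1.456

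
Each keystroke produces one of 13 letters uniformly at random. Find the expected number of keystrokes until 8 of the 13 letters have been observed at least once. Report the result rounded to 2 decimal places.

11.66

Going from k to k+1 distinct takes a geometric number of keystrokes with mean 13/(13-k).
Sum over k = 0,...,7: E = 13/13 + 13/12 + 13/11 + ... + 13/7 + 13/6 = 11.658.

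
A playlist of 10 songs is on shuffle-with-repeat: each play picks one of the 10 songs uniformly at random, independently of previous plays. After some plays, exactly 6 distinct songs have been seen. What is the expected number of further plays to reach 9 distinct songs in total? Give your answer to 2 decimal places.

10.83

The wait to go from k to k+1 distinct songs is geometric with mean 10/(10-k).
Sum over k = 6,...,8: E = 10/4 + 10/3 + 10/2 = 10.833.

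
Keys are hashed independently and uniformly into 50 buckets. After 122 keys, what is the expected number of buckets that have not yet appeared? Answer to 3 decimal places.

For each bucket, P(unseen after 122) = (49/50)^122 = 0.0850.
By linearity of expectation, E[unseen] = 50·(49/50)^122 = 4.2516.

4.252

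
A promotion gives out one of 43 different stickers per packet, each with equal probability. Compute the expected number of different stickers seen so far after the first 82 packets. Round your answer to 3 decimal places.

For each sticker, P(seen in 82 packets) = 1 - (42/43)^82 = 0.8548.
By linearity of expectation, E[distinct seen] = 43·(1 - (42/43)^82) = 36.7555.

36.756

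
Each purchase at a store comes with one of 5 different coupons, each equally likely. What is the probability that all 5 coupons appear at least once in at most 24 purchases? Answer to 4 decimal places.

By inclusion–exclusion over which coupons are missing,
P(all seen) = Σ_{j=0}^{5} (-1)^j C(5,j)((5-j)/5)^24
= 1.00000 - 0.02361 + 0.00005 - 0.00000 + 0.00000 - 0.00000
= 0.97644.

0.9764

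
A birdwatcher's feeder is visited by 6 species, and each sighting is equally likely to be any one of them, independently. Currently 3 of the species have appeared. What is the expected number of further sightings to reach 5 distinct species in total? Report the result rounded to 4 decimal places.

5.0000

From k distinct to k+1 distinct takes on average 6/(6-k) sightings.
Sum over k = 3,...,4: E = 6/3 + 6/2 = 5.00000.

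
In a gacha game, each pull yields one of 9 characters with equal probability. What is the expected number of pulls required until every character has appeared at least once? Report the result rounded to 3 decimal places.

25.461

Split into phases: going from k distinct to k+1 distinct takes on average 9/(9-k) pulls.
E[T] = 9/9 + 9/8 + 9/7 + ... + 9/2 + 9/1 = 9·H_{9}.
H_{9} = 2.8290, so E[T] = 25.4607.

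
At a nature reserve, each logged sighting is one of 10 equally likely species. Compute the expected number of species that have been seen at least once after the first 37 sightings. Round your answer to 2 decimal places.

9.80

For each species, P(seen in 37 sightings) = 1 - (9/10)^37 = 0.980.
By linearity of expectation, E[distinct seen] = 10·(1 - (9/10)^37) = 9.797.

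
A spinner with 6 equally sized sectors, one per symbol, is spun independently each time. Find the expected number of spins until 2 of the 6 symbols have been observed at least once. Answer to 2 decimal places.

Going from k to k+1 distinct takes a geometric number of spins with mean 6/(6-k).
Sum over k = 0,...,1: E = 6/6 + 6/5 = 2.200.

2.20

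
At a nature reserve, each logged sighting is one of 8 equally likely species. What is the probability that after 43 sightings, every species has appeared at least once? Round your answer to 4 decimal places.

By inclusion–exclusion over which species are missing,
P(all seen) = Σ_{j=0}^{8} (-1)^j C(8,j)((8-j)/8)^43
= 1.00000 - 0.02567 + 0.00012 - 0.00000 + 0.00000 - 0.00000 + 0.00000 - 0.00000 + 0.00000
= 0.97445.

0.9744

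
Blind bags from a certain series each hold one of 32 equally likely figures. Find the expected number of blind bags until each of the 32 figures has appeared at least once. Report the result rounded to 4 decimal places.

The wait to go from k to k+1 distinct figures is geometric with mean 32/(32-k).
E[T] = 32/32 + 32/31 + 32/30 + ... + 32/2 + 32/1 = 32·H_{32}.
H_{32} = 4.05850, so E[T] = 129.87185.

129.8718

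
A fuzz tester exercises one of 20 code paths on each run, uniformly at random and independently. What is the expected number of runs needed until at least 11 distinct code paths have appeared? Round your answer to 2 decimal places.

15.38

Going from k to k+1 distinct takes a geometric number of runs with mean 20/(20-k).
Sum over k = 0,...,10: E = 20/20 + 20/19 + 20/18 + ... + 20/11 + 20/10 = 15.375.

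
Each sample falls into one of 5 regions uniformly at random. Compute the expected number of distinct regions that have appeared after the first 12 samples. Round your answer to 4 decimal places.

4.6564

For each region, P(seen in 12 samples) = 1 - (4/5)^12 = 0.93128.
By linearity of expectation, E[distinct seen] = 5·(1 - (4/5)^12) = 4.65640.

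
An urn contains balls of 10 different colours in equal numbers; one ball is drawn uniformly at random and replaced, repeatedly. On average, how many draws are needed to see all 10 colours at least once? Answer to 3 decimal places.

29.290

The wait to go from k to k+1 distinct colours is geometric with mean 10/(10-k).
E[T] = 10/10 + 10/9 + 10/8 + ... + 10/2 + 10/1 = 10·H_{10}.
H_{10} = 2.9290, so E[T] = 29.2897.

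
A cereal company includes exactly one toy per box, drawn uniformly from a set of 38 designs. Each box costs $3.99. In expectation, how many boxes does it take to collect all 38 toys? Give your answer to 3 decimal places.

The wait to go from k to k+1 distinct toys is geometric with mean 38/(38-k).
E[T] = 38/38 + 38/37 + 38/36 + ... + 38/2 + 38/1 = 38·H_{38}.
H_{38} = 4.2279, so E[T] = 160.6603.

160.660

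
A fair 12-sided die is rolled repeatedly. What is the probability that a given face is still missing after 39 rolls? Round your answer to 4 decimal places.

On each roll the fixed face fails to appear with probability 11/12.
P(still missing after 39) = (11/12)^39 = 0.03359.

0.0336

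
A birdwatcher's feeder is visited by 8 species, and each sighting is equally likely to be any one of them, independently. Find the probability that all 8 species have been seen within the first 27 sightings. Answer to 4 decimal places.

By inclusion–exclusion over which species are missing,
P(all seen) = Σ_{j=0}^{8} (-1)^j C(8,j)((8-j)/8)^27
= 1.00000 - 0.21742 + 0.01185 - 0.00017 + 0.00000 - 0.00000 + 0.00000 - 0.00000 + 0.00000
= 0.79426.

0.7943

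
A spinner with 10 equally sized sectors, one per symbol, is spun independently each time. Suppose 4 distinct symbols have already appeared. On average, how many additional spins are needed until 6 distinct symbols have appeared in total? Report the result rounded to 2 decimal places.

3.67

With k distinct symbols already seen, the next new one takes an expected 10/(10-k) spins.
Sum over k = 4,...,5: E = 10/6 + 10/5 = 3.667.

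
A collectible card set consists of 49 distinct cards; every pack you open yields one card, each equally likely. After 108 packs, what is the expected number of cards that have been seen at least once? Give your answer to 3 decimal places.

For each card, P(seen in 108 packs) = 1 - (48/49)^108 = 0.8921.
By linearity of expectation, E[distinct seen] = 49·(1 - (48/49)^108) = 43.7147.

43.715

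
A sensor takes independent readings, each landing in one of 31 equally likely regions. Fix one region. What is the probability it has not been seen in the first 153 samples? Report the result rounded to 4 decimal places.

On each sample the fixed region fails to appear with probability 30/31.
P(still missing after 153) = (30/31)^153 = 0.00663.

0.0066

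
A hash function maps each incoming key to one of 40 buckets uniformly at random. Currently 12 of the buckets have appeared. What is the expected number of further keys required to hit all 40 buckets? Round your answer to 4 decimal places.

157.0868

With k distinct buckets already seen, the next new one takes an expected 40/(40-k) keys.
Sum over k = 12,...,39: E = 40/28 + 40/27 + 40/26 + ... + 40/2 + 40/1 = 157.08684.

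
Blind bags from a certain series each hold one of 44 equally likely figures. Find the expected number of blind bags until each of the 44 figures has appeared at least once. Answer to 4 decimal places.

After k distinct figures have appeared, the next blind bag gives a new one with probability (44-k)/44, so the expected wait for the (k+1)-th is 44/(44-k).
E[T] = 44/44 + 44/43 + 44/42 + ... + 44/2 + 44/1 = 44·H_{44}.
H_{44} = 4.37273, so E[T] = 192.39994.

192.3999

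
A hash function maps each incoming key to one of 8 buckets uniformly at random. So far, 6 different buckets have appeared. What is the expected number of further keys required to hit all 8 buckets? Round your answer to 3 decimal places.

12.000

With k distinct buckets already seen, the next new one takes an expected 8/(8-k) keys.
Sum over k = 6,...,7: E = 8/2 + 8/1 = 12.0000.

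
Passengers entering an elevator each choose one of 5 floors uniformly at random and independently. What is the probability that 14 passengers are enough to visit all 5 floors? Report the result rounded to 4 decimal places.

Let A_i be the event that floor i is missing after 14 passengers. By inclusion–exclusion on the A_i,
P(all seen) = Σ_{j=0}^{5} (-1)^j C(5,j)((5-j)/5)^14
= 1.00000 - 0.21990 + 0.00784 - 0.00003 + 0.00000 - 0.00000
= 0.78791.

0.7879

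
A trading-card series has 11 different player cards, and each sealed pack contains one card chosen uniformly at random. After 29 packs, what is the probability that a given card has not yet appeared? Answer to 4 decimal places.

Each pack misses the fixed card with probability (11-1)/11 = 10/11, independently.
P(still missing after 29) = (10/11)^29 = 0.06304.

0.0630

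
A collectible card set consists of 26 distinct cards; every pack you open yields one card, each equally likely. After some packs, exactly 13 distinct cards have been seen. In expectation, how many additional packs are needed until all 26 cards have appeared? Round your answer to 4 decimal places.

82.6835

With k distinct cards already seen, the next new one takes an expected 26/(26-k) packs.
Sum over k = 13,...,25: E = 26/13 + 26/12 + 26/11 + ... + 26/2 + 26/1 = 82.68348.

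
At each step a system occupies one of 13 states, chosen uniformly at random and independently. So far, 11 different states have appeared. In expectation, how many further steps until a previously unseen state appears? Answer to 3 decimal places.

The number of steps until the next new state is geometric with success probability 2/13, so its mean is 13/2.
E = 13/2 = 6.5000.

6.500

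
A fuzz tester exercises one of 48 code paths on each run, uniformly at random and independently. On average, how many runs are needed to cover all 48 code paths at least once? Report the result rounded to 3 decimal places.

214.022

Split into phases: going from k distinct to k+1 distinct takes on average 48/(48-k) runs.
E[T] = 48/48 + 48/47 + 48/46 + ... + 48/2 + 48/1 = 48·H_{48}.
H_{48} = 4.4588, so E[T] = 214.0223.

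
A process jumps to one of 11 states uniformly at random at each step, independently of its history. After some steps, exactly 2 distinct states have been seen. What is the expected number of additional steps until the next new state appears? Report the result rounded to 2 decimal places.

1.22

Each step yields a new state with probability (11-2)/11 = 9/11, so the wait is geometric with mean 11/9.
E = 11/9 = 1.222.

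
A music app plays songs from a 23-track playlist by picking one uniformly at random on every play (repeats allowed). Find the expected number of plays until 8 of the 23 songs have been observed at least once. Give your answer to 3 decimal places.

9.569

With k distinct songs already seen, the next new one arrives after an expected 23/(23-k) plays.
Sum over k = 0,...,7: E = 23/23 + 23/22 + 23/21 + ... + 23/17 + 23/16 = 9.5694.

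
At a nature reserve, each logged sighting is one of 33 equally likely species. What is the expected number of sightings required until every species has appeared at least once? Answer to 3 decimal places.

134.930

After k distinct species have appeared, the next sighting gives a new one with probability (33-k)/33, so the expected wait for the (k+1)-th is 33/(33-k).
E[T] = 33/33 + 33/32 + 33/31 + ... + 33/2 + 33/1 = 33·H_{33}.
H_{33} = 4.0888, so E[T] = 134.9303.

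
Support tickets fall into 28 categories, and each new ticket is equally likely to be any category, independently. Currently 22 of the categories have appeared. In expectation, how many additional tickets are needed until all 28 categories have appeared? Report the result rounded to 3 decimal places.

68.600

From k distinct to k+1 distinct takes on average 28/(28-k) tickets.
Sum over k = 22,...,27: E = 28/6 + 28/5 + 28/4 + 28/3 + 28/2 + 28/1 = 68.6000.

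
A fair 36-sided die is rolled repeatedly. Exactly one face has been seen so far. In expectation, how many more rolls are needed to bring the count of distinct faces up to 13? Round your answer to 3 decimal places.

14.850

With k distinct faces already seen, the next new one takes an expected 36/(36-k) rolls.
Sum over k = 1,...,12: E = 36/35 + 36/34 + 36/33 + ... + 36/25 + 36/24 = 14.8496.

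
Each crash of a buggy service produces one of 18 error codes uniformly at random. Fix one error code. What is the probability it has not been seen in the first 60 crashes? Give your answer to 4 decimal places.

0.0324

On each crash the fixed error code fails to appear with probability 17/18.
P(still missing after 60) = (17/18)^60 = 0.03240.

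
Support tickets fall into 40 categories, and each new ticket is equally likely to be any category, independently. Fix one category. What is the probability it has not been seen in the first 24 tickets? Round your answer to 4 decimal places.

On each ticket the fixed category fails to appear with probability 39/40.
P(still missing after 24) = (39/40)^24 = 0.54464.

0.5446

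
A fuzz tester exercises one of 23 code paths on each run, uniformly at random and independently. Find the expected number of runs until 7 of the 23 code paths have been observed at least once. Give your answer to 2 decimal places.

With k distinct code paths already seen, the next new one arrives after an expected 23/(23-k) runs.
Sum over k = 0,...,6: E = 23/23 + 23/22 + 23/21 + ... + 23/18 + 23/17 = 8.132.

8.13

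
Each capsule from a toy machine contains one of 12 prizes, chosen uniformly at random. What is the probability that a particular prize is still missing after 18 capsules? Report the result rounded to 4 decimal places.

0.2088

Each capsule misses the fixed prize with probability (12-1)/12 = 11/12, independently.
P(still missing after 18) = (11/12)^18 = 0.20884.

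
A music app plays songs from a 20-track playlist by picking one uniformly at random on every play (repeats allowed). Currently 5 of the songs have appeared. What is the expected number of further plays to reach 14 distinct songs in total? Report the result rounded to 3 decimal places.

With k distinct songs already seen, the next new one takes an expected 20/(20-k) plays.
Sum over k = 5,...,13: E = 20/15 + 20/14 + 20/13 + ... + 20/8 + 20/7 = 17.3646.

17.365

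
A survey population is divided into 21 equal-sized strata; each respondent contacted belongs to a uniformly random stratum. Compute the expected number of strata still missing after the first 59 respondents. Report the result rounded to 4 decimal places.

For each stratum, P(unseen after 59) = (20/21)^59 = 0.05621.
By linearity of expectation, E[unseen] = 21·(20/21)^59 = 1.18046.

1.1805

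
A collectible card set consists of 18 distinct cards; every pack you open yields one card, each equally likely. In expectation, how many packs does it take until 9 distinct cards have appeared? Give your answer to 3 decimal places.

With k distinct cards already seen, the next new one arrives after an expected 18/(18-k) packs.
Sum over k = 0,...,8: E = 18/18 + 18/17 + 18/16 + ... + 18/11 + 18/10 = 11.9905.

11.991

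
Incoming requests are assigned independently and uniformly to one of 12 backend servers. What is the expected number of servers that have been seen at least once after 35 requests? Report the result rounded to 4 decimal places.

11.4291

For each server, P(seen in 35 requests) = 1 - (11/12)^35 = 0.95242.
By linearity of expectation, E[distinct seen] = 12·(1 - (11/12)^35) = 11.42907.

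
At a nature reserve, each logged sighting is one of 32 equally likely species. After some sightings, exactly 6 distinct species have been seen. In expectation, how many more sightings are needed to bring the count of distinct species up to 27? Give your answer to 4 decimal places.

50.2748

From k distinct to k+1 distinct takes on average 32/(32-k) sightings.
Sum over k = 6,...,26: E = 32/26 + 32/25 + 32/24 + ... + 32/7 + 32/6 = 50.27476.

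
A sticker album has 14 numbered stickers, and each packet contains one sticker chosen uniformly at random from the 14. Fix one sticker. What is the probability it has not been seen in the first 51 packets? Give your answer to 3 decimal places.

On each packet the fixed sticker fails to appear with probability 13/14.
P(still missing after 51) = (13/14)^51 = 0.0228.

0.023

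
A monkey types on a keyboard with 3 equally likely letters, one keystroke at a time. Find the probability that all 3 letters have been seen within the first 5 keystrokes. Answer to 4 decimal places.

Let A_i be the event that letter i is missing after 5 keystrokes. By inclusion–exclusion on the A_i,
P(all seen) = Σ_{j=0}^{3} (-1)^j C(3,j)((3-j)/3)^5
= 1.00000 - 0.39506 + 0.01235 - 0.00000
= 0.61728.

0.6173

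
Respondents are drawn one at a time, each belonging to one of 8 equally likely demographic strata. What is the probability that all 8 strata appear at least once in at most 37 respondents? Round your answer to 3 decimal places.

0.943

Let A_i be the event that stratum i is missing after 37 respondents. By inclusion–exclusion on the A_i,
P(all seen) = Σ_{j=0}^{8} (-1)^j C(8,j)((8-j)/8)^37
= 1.0000 - 0.0572 + 0.0007 - 0.0000 + 0.0000 - 0.0000 + 0.0000 - 0.0000 + 0.0000
= 0.9435.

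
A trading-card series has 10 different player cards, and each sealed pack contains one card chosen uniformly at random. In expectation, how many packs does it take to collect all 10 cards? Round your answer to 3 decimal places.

29.290

The wait to go from k to k+1 distinct cards is geometric with mean 10/(10-k).
E[T] = 10/10 + 10/9 + 10/8 + ... + 10/2 + 10/1 = 10·H_{10}.
H_{10} = 2.9290, so E[T] = 29.2897.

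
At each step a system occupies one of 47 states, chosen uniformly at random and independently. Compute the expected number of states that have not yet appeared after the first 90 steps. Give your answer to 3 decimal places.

6.784

For each state, P(unseen after 90) = (46/47)^90 = 0.1443.
By linearity of expectation, E[unseen] = 47·(46/47)^90 = 6.7842.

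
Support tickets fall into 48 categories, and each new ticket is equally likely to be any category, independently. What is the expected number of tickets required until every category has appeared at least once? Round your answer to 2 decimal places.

214.02

The wait to go from k to k+1 distinct categories is geometric with mean 48/(48-k).
E[T] = 48/48 + 48/47 + 48/46 + ... + 48/2 + 48/1 = 48·H_{48}.
H_{48} = 4.459, so E[T] = 214.022.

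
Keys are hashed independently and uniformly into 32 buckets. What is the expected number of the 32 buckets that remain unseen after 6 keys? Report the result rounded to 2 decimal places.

26.45

For each bucket, P(unseen after 6) = (31/32)^6 = 0.827.
By linearity of expectation, E[unseen] = 32·(31/32)^6 = 26.450.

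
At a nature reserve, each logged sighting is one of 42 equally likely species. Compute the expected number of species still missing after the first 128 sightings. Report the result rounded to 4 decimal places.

1.9216

For each species, P(unseen after 128) = (41/42)^128 = 0.04575.
By linearity of expectation, E[unseen] = 42·(41/42)^128 = 1.92165.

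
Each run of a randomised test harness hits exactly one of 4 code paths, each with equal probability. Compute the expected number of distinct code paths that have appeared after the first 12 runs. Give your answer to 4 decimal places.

For each code path, P(seen in 12 runs) = 1 - (3/4)^12 = 0.96832.
By linearity of expectation, E[distinct seen] = 4·(1 - (3/4)^12) = 3.87329.

3.8733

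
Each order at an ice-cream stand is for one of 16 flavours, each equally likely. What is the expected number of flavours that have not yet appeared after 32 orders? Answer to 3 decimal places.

For each flavour, P(unseen after 32) = (15/16)^32 = 0.1268.
By linearity of expectation, E[unseen] = 16·(15/16)^32 = 2.0286.

2.029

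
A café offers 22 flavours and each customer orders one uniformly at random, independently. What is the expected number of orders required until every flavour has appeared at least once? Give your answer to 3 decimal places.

81.198

The wait to go from k to k+1 distinct flavours is geometric with mean 22/(22-k).
E[T] = 22/22 + 22/21 + 22/20 + ... + 22/2 + 22/1 = 22·H_{22}.
H_{22} = 3.6908, so E[T] = 81.1979.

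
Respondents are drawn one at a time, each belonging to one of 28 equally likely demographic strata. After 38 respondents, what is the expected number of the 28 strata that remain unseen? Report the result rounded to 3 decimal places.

7.030

For each stratum, P(unseen after 38) = (27/28)^38 = 0.2511.
By linearity of expectation, E[unseen] = 28·(27/28)^38 = 7.0303.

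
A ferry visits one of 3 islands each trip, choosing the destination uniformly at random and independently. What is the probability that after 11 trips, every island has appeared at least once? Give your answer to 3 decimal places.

By inclusion–exclusion over which islands are missing,
P(all seen) = Σ_{j=0}^{3} (-1)^j C(3,j)((3-j)/3)^11
= 1.0000 - 0.0347 + 0.0000 - 0.0000
= 0.9653.

0.965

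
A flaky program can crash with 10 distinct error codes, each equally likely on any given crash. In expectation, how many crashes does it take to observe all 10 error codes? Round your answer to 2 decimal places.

29.29

After k distinct error codes have appeared, the next crash gives a new one with probability (10-k)/10, so the expected wait for the (k+1)-th is 10/(10-k).
E[T] = 10/10 + 10/9 + 10/8 + ... + 10/2 + 10/1 = 10·H_{10}.
H_{10} = 2.929, so E[T] = 29.290.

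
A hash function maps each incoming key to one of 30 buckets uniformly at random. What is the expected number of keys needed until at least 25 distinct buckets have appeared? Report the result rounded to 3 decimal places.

With k distinct buckets already seen, the next new one arrives after an expected 30/(30-k) keys.
Sum over k = 0,...,24: E = 30/30 + 30/29 + 30/28 + ... + 30/7 + 30/6 = 51.3496.

51.350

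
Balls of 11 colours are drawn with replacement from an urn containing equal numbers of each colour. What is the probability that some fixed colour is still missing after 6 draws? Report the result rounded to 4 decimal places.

0.5645

On each draw the fixed colour fails to appear with probability 10/11.
P(still missing after 6) = (10/11)^6 = 0.56447.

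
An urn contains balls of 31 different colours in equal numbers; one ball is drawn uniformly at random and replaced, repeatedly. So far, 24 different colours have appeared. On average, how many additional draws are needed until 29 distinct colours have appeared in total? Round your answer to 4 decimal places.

33.8786

From k distinct to k+1 distinct takes on average 31/(31-k) draws.
Sum over k = 24,...,28: E = 31/7 + 31/6 + 31/5 + 31/4 + 31/3 = 33.87857.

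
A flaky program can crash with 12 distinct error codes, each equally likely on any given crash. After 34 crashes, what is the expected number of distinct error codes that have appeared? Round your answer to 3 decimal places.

11.377

For each error code, P(seen in 34 crashes) = 1 - (11/12)^34 = 0.9481.
By linearity of expectation, E[distinct seen] = 12·(1 - (11/12)^34) = 11.3772.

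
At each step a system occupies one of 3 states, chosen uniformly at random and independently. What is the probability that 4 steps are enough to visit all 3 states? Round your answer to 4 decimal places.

By inclusion–exclusion over which states are missing,
P(all seen) = Σ_{j=0}^{3} (-1)^j C(3,j)((3-j)/3)^4
= 1.00000 - 0.59259 + 0.03704 - 0.00000
= 0.44444.

0.4444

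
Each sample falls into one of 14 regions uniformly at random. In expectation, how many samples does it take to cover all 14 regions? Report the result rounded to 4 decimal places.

45.5219

After k distinct regions have appeared, the next sample gives a new one with probability (14-k)/14, so the expected wait for the (k+1)-th is 14/(14-k).
E[T] = 14/14 + 14/13 + 14/12 + ... + 14/2 + 14/1 = 14·H_{14}.
H_{14} = 3.25156, so E[T] = 45.52187.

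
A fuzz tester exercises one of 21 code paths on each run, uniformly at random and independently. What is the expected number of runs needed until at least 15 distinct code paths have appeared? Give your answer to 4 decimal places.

Going from k to k+1 distinct takes a geometric number of runs with mean 21/(21-k).
Sum over k = 0,...,14: E = 21/21 + 21/20 + 21/19 + ... + 21/8 + 21/7 = 25.10253.

25.1025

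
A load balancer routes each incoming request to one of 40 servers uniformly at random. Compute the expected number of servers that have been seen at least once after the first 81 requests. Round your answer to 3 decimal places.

For each server, P(seen in 81 requests) = 1 - (39/40)^81 = 0.8714.
By linearity of expectation, E[distinct seen] = 40·(1 - (39/40)^81) = 34.8544.

34.854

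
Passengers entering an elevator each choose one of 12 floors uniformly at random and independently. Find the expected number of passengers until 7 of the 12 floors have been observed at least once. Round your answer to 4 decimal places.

9.8385

Going from k to k+1 distinct takes a geometric number of passengers with mean 12/(12-k).
Sum over k = 0,...,6: E = 12/12 + 12/11 + 12/10 + ... + 12/7 + 12/6 = 9.83853.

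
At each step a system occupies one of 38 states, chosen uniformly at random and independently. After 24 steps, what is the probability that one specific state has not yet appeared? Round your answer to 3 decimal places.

0.527

Each step misses the fixed state with probability (38-1)/38 = 37/38, independently.
P(still missing after 24) = (37/38)^24 = 0.5273.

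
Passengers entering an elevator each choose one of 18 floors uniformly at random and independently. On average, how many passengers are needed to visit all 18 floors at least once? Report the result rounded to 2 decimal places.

After k distinct floors have appeared, the next passenger gives a new one with probability (18-k)/18, so the expected wait for the (k+1)-th is 18/(18-k).
E[T] = 18/18 + 18/17 + 18/16 + ... + 18/2 + 18/1 = 18·H_{18}.
H_{18} = 3.495, so E[T] = 62.912.

62.91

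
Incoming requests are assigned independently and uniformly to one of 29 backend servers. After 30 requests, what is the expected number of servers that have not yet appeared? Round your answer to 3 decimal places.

10.120

For each server, P(unseen after 30) = (28/29)^30 = 0.3490.
By linearity of expectation, E[unseen] = 29·(28/29)^30 = 10.1204.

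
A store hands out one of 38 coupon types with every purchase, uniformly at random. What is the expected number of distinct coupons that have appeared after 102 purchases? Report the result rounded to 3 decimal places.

35.497

For each coupon, P(seen in 102 purchases) = 1 - (37/38)^102 = 0.9341.
By linearity of expectation, E[distinct seen] = 38·(1 - (37/38)^102) = 35.4972.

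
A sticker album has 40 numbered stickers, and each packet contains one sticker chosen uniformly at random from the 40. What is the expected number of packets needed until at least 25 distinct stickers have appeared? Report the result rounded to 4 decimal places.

With k distinct stickers already seen, the next new one arrives after an expected 40/(40-k) packets.
Sum over k = 0,...,24: E = 40/40 + 40/39 + 40/38 + ... + 40/17 + 40/16 = 38.41256.

38.4126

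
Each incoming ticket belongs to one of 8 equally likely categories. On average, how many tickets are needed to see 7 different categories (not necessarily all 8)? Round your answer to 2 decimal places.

With k distinct categories already seen, the next new one arrives after an expected 8/(8-k) tickets.
Sum over k = 0,...,6: E = 8/8 + 8/7 + 8/6 + ... + 8/3 + 8/2 = 13.743.

13.74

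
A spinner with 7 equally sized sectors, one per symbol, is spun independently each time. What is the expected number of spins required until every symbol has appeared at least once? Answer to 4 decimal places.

18.1500

After k distinct symbols have appeared, the next spin gives a new one with probability (7-k)/7, so the expected wait for the (k+1)-th is 7/(7-k).
E[T] = 7/7 + 7/6 + 7/5 + ... + 7/2 + 7/1 = 7·H_{7}.
H_{7} = 2.59286, so E[T] = 18.15000.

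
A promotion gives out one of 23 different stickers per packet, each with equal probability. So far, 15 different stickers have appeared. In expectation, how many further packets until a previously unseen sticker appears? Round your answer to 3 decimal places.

2.875

Each packet yields a new sticker with probability (23-15)/23 = 8/23, so the wait is geometric with mean 23/8.
E = 23/8 = 2.8750.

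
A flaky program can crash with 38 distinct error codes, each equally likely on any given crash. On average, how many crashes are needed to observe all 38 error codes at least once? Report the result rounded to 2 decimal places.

After k distinct error codes have appeared, the next crash gives a new one with probability (38-k)/38, so the expected wait for the (k+1)-th is 38/(38-k).
E[T] = 38/38 + 38/37 + 38/36 + ... + 38/2 + 38/1 = 38·H_{38}.
H_{38} = 4.228, so E[T] = 160.660.

160.66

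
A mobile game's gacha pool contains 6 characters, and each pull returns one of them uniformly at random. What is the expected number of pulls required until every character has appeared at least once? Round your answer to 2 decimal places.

The wait to go from k to k+1 distinct characters is geometric with mean 6/(6-k).
E[T] = 6/6 + 6/5 + 6/4 + 6/3 + 6/2 + 6/1 = 6·H_{6}.
H_{6} = 2.450, so E[T] = 14.700.

14.70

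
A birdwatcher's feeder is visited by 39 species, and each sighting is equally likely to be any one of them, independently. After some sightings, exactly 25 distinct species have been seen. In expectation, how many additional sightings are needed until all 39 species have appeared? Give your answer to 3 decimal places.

126.811

The wait to go from k to k+1 distinct species is geometric with mean 39/(39-k).
Sum over k = 25,...,38: E = 39/14 + 39/13 + 39/12 + ... + 39/2 + 39/1 = 126.8109.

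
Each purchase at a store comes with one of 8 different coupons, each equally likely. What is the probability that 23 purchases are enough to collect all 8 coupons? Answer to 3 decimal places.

Let A_i be the event that coupon i is missing after 23 purchases. By inclusion–exclusion on the A_i,
P(all seen) = Σ_{j=0}^{8} (-1)^j C(8,j)((8-j)/8)^23
= 1.0000 - 0.3709 + 0.0375 - 0.0011 + 0.0000 - 0.0000 + 0.0000 - 0.0000 + 0.0000
= 0.6654.

0.665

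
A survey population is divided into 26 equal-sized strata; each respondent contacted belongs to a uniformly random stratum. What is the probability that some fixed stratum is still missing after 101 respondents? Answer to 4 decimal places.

Each respondent misses the fixed stratum with probability (26-1)/26 = 25/26, independently.
P(still missing after 101) = (25/26)^101 = 0.01904.

0.0190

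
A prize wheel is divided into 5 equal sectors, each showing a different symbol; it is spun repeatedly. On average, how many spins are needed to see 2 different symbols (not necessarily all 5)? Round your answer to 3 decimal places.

2.250

With k distinct symbols already seen, the next new one arrives after an expected 5/(5-k) spins.
Sum over k = 0,...,1: E = 5/5 + 5/4 = 2.2500.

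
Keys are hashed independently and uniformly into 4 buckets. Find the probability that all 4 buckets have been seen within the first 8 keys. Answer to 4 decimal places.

Let A_i be the event that bucket i is missing after 8 keys. By inclusion–exclusion on the A_i,
P(all seen) = Σ_{j=0}^{4} (-1)^j C(4,j)((4-j)/4)^8
= 1.00000 - 0.40045 + 0.02344 - 0.00006 + 0.00000
= 0.62292.

0.6229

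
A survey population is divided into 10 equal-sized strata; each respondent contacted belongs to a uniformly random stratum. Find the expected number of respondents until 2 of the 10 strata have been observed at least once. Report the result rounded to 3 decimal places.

With k distinct strata already seen, the next new one arrives after an expected 10/(10-k) respondents.
Sum over k = 0,...,1: E = 10/10 + 10/9 = 2.1111.

2.111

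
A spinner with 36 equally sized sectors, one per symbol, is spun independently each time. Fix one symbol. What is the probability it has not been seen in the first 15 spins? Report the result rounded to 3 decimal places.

On each spin the fixed symbol fails to appear with probability 35/36.
P(still missing after 15) = (35/36)^15 = 0.6554.

0.655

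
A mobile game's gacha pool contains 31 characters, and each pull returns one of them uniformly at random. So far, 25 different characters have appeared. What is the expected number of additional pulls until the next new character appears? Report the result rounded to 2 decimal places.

5.17

Each pull yields a new character with probability (31-25)/31 = 6/31, so the wait is geometric with mean 31/6.
E = 31/6 = 5.167.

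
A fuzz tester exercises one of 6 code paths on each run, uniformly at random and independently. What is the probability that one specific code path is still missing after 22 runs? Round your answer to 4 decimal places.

0.0181

Each run misses the fixed code path with probability (6-1)/6 = 5/6, independently.
P(still missing after 22) = (5/6)^22 = 0.01811.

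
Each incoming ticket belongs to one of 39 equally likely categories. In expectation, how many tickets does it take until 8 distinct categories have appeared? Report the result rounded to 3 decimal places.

8.826

Going from k to k+1 distinct takes a geometric number of tickets with mean 39/(39-k).
Sum over k = 0,...,7: E = 39/39 + 39/38 + 39/37 + ... + 39/33 + 39/32 = 8.8256.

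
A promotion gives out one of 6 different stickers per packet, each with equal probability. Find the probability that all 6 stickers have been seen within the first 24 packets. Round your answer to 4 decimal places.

0.9254

Let A_i be the event that sticker i is missing after 24 packets. By inclusion–exclusion on the A_i,
P(all seen) = Σ_{j=0}^{6} (-1)^j C(6,j)((6-j)/6)^24
= 1.00000 - 0.07547 + 0.00089 - 0.00000 + 0.00000 - 0.00000 + 0.00000
= 0.92542.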